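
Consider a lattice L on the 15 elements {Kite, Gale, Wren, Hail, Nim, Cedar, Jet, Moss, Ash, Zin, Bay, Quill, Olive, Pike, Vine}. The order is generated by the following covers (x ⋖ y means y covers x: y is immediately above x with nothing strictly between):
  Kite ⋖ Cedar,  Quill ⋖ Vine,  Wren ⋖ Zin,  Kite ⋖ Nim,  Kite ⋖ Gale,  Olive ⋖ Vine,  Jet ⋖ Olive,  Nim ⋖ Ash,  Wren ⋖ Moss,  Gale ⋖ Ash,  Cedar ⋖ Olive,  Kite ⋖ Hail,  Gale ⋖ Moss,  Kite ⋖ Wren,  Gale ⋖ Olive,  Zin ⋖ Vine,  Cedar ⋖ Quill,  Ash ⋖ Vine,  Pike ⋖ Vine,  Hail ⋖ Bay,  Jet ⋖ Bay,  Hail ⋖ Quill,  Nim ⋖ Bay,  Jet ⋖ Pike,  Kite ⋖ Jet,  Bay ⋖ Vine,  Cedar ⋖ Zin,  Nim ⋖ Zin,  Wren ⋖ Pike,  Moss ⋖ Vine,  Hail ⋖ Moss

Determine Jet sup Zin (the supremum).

Common upper bounds of {Jet, Zin}: Vine.
The least among these is Vine.

Vine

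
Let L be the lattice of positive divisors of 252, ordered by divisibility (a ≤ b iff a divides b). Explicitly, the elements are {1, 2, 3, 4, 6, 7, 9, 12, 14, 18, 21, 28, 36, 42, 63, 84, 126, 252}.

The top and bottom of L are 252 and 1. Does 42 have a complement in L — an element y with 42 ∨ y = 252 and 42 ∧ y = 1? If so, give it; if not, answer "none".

For every candidate y, either 42 ∨ y ≠ 252 or 42 ∧ y ≠ 1; no complement exists.

none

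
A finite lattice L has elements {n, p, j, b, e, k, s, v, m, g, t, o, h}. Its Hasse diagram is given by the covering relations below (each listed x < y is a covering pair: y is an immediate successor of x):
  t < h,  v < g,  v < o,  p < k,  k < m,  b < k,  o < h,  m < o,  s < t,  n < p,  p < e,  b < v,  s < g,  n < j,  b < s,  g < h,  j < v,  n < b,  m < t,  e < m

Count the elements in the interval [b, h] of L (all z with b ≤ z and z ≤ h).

The interval [b, h] = {b, g, h, k, m, o, s, t, v}, which has 9 elements.

9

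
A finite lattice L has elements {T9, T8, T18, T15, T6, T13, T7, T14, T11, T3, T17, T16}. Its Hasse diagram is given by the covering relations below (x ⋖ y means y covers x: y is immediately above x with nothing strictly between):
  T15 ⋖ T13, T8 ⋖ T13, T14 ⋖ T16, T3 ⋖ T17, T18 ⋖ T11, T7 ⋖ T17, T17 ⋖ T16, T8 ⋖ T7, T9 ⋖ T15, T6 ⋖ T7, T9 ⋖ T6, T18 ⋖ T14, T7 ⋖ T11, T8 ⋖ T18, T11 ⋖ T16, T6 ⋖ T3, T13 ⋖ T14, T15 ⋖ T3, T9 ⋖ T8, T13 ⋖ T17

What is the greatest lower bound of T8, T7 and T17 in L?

Common lower bounds of {T8, T7, T17}: T8, T9.
The greatest among these is T8.

T8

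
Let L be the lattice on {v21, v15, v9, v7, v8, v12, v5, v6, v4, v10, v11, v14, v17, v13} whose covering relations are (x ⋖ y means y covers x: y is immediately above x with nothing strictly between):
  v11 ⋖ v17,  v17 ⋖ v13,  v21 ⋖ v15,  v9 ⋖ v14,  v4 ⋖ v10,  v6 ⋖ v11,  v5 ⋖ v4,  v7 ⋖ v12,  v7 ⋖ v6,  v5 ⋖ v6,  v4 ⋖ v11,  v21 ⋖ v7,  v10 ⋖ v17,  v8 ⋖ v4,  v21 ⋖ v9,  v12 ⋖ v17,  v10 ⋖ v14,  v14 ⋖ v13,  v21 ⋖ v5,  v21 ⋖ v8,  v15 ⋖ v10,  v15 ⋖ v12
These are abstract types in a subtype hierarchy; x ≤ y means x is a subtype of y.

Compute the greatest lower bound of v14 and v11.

Common lower bounds of {v14, v11}: v21, v4, v5, v8.
The greatest among these is v4.

v4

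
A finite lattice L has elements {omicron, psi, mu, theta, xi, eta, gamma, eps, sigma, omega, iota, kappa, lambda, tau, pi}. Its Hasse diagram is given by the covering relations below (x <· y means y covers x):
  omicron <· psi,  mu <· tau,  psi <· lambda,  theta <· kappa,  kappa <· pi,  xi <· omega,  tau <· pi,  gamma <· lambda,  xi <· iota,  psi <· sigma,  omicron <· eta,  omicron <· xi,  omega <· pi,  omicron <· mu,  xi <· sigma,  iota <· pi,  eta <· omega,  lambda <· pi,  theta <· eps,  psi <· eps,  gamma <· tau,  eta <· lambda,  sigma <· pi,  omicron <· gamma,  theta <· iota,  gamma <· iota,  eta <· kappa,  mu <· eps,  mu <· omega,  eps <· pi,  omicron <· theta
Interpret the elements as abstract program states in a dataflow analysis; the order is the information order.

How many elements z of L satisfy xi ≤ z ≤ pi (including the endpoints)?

The interval [xi, pi] = {iota, omega, pi, sigma, xi}, which has 5 elements.

5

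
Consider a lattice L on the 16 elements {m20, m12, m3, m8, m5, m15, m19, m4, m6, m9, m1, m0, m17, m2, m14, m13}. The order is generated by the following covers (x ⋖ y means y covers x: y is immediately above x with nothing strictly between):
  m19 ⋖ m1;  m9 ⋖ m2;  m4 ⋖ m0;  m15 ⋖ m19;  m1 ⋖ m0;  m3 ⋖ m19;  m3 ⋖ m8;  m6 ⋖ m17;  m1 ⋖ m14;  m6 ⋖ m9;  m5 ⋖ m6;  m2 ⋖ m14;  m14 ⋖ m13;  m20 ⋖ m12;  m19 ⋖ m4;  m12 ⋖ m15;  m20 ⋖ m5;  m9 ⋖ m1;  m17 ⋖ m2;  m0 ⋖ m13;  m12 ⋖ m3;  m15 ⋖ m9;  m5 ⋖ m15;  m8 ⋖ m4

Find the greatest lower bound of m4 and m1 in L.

Common lower bounds of {m4, m1}: m12, m15, m19, m20, m3, m5.
The greatest among these is m19.

m19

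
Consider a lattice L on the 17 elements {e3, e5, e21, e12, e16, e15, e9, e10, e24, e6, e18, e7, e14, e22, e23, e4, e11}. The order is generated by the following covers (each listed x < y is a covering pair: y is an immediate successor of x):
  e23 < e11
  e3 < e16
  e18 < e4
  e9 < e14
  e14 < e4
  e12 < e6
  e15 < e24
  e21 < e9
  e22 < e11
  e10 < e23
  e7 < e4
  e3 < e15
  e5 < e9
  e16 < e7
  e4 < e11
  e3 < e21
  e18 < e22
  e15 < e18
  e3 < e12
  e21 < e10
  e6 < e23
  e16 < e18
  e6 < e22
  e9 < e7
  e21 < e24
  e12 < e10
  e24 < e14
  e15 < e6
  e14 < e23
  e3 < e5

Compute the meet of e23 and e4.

e14

Common lower bounds of {e23, e4}: e14, e15, e21, e24, e3, e5, e9.
The greatest among these is e14.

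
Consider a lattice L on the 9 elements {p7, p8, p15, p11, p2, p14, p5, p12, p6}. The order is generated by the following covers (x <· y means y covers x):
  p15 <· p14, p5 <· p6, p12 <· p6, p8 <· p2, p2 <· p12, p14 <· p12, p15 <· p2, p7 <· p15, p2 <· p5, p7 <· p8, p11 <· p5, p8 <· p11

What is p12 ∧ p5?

p2

Common lower bounds of {p12, p5}: p15, p2, p7, p8.
The greatest among these is p2.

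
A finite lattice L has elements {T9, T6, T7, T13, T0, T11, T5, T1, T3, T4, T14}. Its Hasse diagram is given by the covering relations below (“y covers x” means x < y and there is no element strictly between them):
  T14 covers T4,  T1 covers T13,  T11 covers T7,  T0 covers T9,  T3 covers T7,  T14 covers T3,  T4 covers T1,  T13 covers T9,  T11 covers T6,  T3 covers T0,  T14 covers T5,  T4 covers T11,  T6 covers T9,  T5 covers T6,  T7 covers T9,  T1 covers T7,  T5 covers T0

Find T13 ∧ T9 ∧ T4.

Common lower bounds of {T13, T9, T4}: T9.
The greatest among these is T9.

T9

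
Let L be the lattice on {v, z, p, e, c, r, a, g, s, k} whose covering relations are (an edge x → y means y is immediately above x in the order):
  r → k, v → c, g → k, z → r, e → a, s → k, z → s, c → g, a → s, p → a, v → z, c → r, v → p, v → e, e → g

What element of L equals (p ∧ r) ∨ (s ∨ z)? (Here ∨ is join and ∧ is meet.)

s

p ∧ r = v
s ∨ z = s
v ∨ s = s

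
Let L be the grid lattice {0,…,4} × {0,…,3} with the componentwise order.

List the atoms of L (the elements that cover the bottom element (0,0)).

The atoms are exactly the elements that cover (0,0): (0,1), (1,0).

(0,1), (1,0)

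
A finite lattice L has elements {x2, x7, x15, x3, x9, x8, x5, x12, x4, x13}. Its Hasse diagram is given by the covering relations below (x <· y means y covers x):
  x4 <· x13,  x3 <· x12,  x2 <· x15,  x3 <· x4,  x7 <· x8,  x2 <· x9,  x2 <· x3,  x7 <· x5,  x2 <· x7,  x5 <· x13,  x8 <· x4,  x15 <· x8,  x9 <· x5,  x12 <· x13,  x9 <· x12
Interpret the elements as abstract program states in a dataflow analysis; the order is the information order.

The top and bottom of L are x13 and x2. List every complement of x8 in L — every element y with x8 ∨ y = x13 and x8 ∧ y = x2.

Need y with x8 ∨ y = x13 and x8 ∧ y = x2.
Checking each element gives: x12, x9.

x12, x9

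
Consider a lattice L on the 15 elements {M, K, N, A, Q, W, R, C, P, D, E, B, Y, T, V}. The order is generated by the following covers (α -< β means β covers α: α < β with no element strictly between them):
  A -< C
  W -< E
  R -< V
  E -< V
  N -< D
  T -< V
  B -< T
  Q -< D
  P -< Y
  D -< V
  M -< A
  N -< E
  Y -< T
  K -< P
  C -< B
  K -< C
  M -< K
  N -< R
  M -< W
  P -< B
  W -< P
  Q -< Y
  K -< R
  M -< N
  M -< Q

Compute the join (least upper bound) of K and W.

P

Common upper bounds of {K, W}: B, P, T, V, Y.
The least among these is P.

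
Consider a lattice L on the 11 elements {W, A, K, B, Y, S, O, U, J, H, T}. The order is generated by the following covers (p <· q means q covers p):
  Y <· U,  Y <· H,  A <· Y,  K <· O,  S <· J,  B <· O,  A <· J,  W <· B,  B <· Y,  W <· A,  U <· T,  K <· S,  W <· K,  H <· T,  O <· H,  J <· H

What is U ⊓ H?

Y

Common lower bounds of {U, H}: A, B, W, Y.
The greatest among these is Y.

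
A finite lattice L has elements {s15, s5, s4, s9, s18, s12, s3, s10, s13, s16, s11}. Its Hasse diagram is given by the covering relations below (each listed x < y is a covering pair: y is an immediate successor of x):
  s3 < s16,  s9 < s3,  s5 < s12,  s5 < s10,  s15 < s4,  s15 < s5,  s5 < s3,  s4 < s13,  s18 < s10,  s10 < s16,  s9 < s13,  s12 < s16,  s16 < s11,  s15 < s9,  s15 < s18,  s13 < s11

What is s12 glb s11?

s12

Common lower bounds of {s12, s11}: s12, s15, s5.
The greatest among these is s12.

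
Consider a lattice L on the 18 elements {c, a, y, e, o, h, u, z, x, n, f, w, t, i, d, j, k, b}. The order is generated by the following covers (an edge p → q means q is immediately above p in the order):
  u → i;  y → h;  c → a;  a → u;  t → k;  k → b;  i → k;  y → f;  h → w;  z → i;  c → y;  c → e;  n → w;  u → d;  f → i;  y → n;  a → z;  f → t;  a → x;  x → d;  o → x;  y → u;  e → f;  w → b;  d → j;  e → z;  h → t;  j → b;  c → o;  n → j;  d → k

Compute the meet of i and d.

u

Common lower bounds of {i, d}: a, c, u, y.
The greatest among these is u.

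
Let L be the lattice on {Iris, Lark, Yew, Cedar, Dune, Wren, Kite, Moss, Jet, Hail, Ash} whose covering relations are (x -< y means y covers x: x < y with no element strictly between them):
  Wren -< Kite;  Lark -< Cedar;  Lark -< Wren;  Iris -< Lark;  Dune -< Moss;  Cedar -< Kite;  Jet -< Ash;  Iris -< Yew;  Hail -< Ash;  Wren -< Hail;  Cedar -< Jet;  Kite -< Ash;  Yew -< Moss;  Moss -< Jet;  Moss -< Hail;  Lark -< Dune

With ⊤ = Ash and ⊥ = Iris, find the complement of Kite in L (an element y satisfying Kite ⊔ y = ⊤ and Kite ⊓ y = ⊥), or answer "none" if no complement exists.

Need y with Kite ∨ y = Ash and Kite ∧ y = Iris.
Checking each element gives: Yew.

Yew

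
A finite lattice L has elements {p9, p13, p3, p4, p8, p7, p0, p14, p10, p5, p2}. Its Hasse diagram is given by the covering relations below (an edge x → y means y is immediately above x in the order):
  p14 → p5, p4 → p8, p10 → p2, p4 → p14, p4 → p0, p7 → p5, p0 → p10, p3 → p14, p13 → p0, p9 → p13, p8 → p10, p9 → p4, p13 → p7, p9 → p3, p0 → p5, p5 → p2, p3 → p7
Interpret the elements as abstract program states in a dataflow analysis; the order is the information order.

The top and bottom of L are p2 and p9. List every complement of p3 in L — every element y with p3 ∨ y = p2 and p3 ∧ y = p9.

p10, p8

Need y with p3 ∨ y = p2 and p3 ∧ y = p9.
Checking each element gives: p10, p8.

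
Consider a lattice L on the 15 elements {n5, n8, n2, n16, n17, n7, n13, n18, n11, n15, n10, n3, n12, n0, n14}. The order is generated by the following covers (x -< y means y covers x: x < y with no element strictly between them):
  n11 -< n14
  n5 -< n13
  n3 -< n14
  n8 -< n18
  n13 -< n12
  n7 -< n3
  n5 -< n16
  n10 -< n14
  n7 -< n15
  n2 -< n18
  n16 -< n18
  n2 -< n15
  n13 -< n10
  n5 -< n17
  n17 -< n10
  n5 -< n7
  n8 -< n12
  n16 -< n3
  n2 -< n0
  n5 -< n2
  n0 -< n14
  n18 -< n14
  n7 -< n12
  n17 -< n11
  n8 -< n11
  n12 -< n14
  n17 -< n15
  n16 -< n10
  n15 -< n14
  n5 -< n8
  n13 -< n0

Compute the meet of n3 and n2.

n5

Common lower bounds of {n3, n2}: n5.
The greatest among these is n5.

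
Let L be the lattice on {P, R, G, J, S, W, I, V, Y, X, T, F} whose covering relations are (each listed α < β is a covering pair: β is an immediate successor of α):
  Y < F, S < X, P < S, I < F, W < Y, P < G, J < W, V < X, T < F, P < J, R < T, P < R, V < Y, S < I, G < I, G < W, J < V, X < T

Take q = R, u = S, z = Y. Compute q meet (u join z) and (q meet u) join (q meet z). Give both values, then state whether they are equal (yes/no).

R; P; no

u join z = F, so q meet (u join z) = R meet F = R.
q meet u = P and q meet z = P, so (q meet u) join (q meet z) = P join P = P.
Equal: no.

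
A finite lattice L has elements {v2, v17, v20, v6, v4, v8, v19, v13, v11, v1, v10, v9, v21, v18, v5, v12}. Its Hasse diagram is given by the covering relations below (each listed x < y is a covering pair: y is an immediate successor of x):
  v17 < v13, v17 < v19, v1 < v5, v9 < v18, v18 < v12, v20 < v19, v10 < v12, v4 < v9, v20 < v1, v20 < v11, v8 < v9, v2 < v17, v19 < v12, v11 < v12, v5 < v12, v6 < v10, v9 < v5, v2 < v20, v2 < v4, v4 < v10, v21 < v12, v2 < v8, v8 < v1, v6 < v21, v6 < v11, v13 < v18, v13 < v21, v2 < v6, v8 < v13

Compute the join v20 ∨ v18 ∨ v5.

v12

Common upper bounds of {v20, v18, v5}: v12.
The least among these is v12.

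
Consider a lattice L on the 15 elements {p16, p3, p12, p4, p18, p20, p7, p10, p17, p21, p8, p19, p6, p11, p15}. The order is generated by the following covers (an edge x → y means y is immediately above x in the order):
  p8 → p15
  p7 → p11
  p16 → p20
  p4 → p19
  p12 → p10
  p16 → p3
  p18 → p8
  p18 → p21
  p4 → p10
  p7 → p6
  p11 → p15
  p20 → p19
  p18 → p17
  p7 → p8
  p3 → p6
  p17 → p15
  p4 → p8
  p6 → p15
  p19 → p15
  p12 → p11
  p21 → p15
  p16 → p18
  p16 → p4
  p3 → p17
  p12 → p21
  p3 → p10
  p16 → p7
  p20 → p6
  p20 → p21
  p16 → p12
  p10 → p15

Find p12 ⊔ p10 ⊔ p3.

Common upper bounds of {p12, p10, p3}: p10, p15.
The least among these is p10.

p10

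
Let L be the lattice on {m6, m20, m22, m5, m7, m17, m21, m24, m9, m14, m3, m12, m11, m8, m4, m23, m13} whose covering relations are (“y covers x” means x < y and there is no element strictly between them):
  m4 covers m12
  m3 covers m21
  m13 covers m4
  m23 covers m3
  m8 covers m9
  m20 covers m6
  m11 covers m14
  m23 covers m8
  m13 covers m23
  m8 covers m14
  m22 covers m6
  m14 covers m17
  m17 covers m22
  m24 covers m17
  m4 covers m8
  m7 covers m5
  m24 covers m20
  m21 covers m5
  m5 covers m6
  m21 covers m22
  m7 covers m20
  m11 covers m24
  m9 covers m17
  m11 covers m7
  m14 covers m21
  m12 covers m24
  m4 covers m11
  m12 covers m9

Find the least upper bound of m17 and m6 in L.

m17

Common upper bounds of {m17, m6}: m11, m12, m13, m14, m17, m23, m24, m4, m8, m9.
The least among these is m17.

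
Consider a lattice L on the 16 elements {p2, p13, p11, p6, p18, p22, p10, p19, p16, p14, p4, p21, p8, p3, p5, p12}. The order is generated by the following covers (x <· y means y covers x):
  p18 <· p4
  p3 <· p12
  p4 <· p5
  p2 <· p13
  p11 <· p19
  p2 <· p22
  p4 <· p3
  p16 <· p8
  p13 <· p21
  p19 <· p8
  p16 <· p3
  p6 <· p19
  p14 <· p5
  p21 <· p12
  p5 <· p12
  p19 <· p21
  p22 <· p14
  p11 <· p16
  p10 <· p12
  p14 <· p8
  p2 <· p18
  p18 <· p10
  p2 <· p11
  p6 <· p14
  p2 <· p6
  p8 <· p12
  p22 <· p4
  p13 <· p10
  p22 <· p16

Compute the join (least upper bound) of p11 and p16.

p16

Common upper bounds of {p11, p16}: p12, p16, p3, p8.
The least among these is p16.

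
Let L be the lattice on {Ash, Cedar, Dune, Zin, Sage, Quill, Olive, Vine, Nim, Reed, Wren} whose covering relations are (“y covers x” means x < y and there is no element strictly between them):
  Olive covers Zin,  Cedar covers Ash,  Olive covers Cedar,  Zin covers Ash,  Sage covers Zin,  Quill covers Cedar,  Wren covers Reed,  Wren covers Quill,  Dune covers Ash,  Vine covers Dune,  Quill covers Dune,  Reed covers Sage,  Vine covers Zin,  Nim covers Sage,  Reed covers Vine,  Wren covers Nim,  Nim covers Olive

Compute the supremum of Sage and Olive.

Nim

Common upper bounds of {Sage, Olive}: Nim, Wren.
The least among these is Nim.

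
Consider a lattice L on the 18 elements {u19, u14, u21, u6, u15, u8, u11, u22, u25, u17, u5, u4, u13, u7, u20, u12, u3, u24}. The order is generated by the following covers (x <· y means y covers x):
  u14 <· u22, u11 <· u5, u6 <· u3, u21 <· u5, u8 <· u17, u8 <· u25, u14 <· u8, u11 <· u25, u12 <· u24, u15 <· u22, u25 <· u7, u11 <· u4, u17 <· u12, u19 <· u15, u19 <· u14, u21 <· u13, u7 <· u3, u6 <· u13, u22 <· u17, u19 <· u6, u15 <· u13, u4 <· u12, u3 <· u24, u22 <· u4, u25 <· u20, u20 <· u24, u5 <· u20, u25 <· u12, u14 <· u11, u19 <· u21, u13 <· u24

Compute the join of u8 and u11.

u25

Common upper bounds of {u8, u11}: u12, u20, u24, u25, u3, u7.
The least among these is u25.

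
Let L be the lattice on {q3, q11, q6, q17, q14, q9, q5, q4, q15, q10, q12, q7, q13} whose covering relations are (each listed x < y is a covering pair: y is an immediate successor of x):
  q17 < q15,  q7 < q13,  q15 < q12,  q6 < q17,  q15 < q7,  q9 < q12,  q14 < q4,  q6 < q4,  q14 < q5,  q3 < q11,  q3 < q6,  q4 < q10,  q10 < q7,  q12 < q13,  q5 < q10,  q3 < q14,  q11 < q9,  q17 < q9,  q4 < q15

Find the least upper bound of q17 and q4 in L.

Common upper bounds of {q17, q4}: q12, q13, q15, q7.
The least among these is q15.

q15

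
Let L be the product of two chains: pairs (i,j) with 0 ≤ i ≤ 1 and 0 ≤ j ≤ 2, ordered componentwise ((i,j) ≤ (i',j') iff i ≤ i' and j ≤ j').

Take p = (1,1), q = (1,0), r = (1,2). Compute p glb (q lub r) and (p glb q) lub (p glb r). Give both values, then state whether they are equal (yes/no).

q lub r = (1,2), so p glb (q lub r) = (1,1) glb (1,2) = (1,1).
p glb q = (1,0) and p glb r = (1,1), so (p glb q) lub (p glb r) = (1,0) lub (1,1) = (1,1).
Equal: yes.

(1,1); (1,1); yes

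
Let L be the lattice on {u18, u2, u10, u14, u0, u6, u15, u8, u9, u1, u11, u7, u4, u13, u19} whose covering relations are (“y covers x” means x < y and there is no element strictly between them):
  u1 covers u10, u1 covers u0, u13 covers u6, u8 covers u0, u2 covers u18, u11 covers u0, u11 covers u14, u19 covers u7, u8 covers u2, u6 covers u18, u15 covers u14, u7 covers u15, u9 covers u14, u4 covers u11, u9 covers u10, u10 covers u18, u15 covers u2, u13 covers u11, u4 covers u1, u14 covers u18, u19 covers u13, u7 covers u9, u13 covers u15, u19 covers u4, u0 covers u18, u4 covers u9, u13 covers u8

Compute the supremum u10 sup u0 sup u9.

u4

Common upper bounds of {u10, u0, u9}: u19, u4.
The least among these is u4.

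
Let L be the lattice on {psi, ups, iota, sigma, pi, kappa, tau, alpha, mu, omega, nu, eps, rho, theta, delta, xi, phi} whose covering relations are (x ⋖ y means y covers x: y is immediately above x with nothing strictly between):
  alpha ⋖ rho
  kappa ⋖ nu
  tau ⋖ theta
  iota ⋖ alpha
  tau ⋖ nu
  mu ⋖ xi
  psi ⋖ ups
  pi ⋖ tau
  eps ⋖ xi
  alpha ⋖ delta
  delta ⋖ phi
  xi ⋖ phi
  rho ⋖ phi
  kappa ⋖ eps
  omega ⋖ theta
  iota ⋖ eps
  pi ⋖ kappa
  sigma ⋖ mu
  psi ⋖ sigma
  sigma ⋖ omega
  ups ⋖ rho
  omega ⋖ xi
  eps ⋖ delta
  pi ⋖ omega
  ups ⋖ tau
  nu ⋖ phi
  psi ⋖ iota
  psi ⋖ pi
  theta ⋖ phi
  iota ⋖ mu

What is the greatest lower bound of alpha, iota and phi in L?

Common lower bounds of {alpha, iota, phi}: iota, psi.
The greatest among these is iota.

iota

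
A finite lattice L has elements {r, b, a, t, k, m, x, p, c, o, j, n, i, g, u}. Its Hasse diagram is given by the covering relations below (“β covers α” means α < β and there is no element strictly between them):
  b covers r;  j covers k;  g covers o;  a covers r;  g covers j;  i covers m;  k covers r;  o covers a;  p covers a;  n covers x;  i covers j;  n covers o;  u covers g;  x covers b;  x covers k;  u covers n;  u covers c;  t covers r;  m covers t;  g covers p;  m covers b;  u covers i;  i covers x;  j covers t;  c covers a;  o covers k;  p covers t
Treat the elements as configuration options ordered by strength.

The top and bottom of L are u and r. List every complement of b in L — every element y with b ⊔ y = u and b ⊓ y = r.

Need y with b ∨ y = u and b ∧ y = r.
Checking each element gives: c, g, p.

c, g, p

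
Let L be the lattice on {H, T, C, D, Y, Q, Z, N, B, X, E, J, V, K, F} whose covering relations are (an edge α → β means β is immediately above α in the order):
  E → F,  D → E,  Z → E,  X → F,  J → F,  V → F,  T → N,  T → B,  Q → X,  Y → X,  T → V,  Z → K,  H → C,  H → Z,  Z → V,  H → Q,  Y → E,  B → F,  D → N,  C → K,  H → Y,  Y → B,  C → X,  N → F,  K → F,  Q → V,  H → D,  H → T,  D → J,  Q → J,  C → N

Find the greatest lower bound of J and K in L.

H

Common lower bounds of {J, K}: H.
The greatest among these is H.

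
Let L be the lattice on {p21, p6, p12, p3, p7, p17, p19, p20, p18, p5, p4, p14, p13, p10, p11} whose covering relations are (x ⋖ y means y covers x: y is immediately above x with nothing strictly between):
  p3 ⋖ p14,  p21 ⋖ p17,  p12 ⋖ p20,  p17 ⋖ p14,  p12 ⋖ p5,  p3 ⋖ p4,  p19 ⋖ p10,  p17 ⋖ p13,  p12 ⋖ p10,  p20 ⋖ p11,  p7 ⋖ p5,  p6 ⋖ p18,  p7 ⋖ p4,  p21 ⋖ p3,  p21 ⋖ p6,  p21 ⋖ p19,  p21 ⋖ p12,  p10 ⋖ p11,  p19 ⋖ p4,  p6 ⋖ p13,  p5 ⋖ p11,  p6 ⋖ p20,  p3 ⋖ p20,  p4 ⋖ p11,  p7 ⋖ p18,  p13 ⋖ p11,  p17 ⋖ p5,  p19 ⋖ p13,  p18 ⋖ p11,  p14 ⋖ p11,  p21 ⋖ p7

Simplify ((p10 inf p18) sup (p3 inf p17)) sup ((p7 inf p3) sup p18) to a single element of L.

p18

p10 ∧ p18 = p21
p3 ∧ p17 = p21
p21 ∨ p21 = p21
p7 ∧ p3 = p21
p21 ∨ p18 = p18
p21 ∨ p18 = p18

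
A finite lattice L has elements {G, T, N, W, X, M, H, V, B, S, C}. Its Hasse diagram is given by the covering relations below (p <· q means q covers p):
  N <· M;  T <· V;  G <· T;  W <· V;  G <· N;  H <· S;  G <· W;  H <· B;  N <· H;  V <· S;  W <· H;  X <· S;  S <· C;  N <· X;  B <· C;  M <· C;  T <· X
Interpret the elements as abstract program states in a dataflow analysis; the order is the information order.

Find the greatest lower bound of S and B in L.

Common lower bounds of {S, B}: G, H, N, W.
The greatest among these is H.

H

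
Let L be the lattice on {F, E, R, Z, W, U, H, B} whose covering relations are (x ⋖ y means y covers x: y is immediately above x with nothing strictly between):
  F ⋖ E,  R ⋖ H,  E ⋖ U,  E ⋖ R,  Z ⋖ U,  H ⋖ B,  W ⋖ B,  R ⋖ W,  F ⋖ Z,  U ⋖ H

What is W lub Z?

B

Common upper bounds of {W, Z}: B.
The least among these is B.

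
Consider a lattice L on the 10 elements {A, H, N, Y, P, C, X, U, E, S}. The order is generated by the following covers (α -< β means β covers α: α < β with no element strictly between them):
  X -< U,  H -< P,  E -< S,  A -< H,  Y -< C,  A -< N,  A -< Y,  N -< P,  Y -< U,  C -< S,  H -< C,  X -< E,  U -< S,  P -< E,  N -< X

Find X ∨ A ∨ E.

E

Common upper bounds of {X, A, E}: E, S.
The least among these is E.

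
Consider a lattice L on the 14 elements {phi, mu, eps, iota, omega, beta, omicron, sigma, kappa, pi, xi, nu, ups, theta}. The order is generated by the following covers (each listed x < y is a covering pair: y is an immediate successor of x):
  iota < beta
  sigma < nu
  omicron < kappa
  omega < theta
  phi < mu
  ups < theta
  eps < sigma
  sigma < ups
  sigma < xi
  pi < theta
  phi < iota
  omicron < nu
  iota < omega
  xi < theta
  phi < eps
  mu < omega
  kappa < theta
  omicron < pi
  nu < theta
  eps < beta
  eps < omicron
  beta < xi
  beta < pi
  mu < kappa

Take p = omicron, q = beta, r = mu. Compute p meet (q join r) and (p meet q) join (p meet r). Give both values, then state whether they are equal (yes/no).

q join r = theta, so p meet (q join r) = omicron meet theta = omicron.
p meet q = eps and p meet r = phi, so (p meet q) join (p meet r) = eps join phi = eps.
Equal: no.

omicron; eps; no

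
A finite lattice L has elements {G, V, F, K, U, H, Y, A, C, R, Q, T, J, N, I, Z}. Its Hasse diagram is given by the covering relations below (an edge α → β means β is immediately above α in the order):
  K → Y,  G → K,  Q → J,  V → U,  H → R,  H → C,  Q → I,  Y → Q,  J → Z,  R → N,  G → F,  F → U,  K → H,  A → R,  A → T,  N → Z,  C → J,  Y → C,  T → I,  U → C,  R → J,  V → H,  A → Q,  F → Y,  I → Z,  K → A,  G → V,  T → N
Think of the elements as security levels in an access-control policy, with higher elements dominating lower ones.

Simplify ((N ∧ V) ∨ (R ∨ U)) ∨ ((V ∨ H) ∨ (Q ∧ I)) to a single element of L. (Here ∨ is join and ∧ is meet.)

N ∧ V = V
R ∨ U = J
V ∨ J = J
V ∨ H = H
Q ∧ I = Q
H ∨ Q = J
J ∨ J = J

J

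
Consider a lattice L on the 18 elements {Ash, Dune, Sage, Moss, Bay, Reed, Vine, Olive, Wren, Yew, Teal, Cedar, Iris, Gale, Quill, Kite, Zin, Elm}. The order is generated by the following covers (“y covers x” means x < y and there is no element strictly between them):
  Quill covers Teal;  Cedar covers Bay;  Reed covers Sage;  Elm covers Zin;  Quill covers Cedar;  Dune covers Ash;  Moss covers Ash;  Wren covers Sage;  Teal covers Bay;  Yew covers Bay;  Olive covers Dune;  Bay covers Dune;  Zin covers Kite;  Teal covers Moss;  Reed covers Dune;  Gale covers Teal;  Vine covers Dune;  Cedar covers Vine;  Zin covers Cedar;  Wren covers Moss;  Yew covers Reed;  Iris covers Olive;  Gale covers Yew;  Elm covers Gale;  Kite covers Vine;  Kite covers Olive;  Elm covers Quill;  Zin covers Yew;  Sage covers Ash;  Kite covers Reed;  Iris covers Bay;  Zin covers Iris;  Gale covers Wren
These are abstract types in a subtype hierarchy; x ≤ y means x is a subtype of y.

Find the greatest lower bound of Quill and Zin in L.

Cedar

Common lower bounds of {Quill, Zin}: Ash, Bay, Cedar, Dune, Vine.
The greatest among these is Cedar.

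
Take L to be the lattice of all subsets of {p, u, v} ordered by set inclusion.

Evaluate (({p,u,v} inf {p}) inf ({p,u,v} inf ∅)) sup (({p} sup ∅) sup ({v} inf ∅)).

{p}

{p,u,v} ∧ {p} = {p}
{p,u,v} ∧ ∅ = ∅
{p} ∧ ∅ = ∅
{p} ∨ ∅ = {p}
{v} ∧ ∅ = ∅
{p} ∨ ∅ = {p}
∅ ∨ {p} = {p}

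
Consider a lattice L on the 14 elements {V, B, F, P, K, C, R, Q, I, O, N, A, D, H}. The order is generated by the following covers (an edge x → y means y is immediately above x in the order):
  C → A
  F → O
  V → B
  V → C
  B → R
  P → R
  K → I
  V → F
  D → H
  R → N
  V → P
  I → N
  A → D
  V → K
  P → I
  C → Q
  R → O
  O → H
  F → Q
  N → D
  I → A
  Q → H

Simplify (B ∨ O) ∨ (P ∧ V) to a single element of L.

O

B ∨ O = O
P ∧ V = V
O ∨ V = O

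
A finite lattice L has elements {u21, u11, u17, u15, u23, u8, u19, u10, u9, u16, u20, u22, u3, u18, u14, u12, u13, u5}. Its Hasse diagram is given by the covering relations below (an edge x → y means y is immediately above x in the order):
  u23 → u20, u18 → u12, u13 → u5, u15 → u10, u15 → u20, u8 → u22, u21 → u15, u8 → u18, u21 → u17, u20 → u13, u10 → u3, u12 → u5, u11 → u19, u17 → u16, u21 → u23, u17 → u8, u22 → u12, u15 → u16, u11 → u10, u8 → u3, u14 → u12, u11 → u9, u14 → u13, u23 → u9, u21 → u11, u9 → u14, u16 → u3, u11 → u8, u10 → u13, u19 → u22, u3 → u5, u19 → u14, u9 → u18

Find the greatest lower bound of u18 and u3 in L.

u8

Common lower bounds of {u18, u3}: u11, u17, u21, u8.
The greatest among these is u8.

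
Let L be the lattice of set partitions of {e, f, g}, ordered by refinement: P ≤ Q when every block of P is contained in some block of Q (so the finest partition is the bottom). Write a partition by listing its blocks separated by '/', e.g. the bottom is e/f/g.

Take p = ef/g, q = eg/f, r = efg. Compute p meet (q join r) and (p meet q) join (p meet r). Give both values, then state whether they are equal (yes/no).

ef/g; ef/g; yes

q join r = efg, so p meet (q join r) = ef/g meet efg = ef/g.
p meet q = e/f/g and p meet r = ef/g, so (p meet q) join (p meet r) = e/f/g join ef/g = ef/g.
Equal: yes.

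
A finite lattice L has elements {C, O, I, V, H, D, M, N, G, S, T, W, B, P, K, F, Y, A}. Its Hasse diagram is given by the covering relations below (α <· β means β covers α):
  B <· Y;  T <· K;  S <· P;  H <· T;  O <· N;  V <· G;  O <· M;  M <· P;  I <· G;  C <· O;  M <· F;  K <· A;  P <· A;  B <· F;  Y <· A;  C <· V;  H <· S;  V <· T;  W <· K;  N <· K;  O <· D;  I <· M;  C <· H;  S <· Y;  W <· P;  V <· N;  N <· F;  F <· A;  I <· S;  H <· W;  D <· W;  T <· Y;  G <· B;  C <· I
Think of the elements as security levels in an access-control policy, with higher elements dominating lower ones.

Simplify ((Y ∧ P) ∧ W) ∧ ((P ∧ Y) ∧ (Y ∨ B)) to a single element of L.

Y ∧ P = S
S ∧ W = H
P ∧ Y = S
Y ∨ B = Y
S ∧ Y = S
H ∧ S = H

H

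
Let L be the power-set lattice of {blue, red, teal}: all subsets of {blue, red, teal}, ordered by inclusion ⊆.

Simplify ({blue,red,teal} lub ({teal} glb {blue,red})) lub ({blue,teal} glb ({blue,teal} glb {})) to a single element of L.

{teal} ∧ {blue,red} = {}
{blue,red,teal} ∨ {} = {blue,red,teal}
{blue,teal} ∧ {} = {}
{blue,teal} ∧ {} = {}
{blue,red,teal} ∨ {} = {blue,red,teal}

{blue,red,teal}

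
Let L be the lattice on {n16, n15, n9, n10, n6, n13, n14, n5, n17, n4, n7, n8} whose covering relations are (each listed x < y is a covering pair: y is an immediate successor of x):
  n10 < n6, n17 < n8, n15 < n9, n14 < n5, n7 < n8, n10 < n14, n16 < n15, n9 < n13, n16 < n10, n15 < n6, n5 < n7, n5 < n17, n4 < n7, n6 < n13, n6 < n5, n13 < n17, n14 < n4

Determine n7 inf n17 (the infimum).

Common lower bounds of {n7, n17}: n10, n14, n15, n16, n5, n6.
The greatest among these is n5.

n5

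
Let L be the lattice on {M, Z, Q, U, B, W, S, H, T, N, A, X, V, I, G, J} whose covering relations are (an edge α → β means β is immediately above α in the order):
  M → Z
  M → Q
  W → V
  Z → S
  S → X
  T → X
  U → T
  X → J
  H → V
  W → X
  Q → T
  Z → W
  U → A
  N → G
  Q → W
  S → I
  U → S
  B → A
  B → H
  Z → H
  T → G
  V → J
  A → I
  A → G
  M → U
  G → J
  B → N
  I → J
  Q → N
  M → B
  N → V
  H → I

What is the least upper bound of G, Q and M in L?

G

Common upper bounds of {G, Q, M}: G, J.
The least among these is G.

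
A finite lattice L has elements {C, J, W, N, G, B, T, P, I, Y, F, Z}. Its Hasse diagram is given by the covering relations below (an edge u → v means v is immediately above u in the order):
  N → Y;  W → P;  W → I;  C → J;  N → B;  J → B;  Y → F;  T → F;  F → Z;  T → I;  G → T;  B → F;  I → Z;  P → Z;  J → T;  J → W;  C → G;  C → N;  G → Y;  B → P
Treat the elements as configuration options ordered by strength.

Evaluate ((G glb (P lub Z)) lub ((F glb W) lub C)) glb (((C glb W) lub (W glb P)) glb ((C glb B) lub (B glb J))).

J

P ∨ Z = Z
G ∧ Z = G
F ∧ W = J
J ∨ C = J
G ∨ J = T
C ∧ W = C
W ∧ P = W
C ∨ W = W
C ∧ B = C
B ∧ J = J
C ∨ J = J
W ∧ J = J
T ∧ J = J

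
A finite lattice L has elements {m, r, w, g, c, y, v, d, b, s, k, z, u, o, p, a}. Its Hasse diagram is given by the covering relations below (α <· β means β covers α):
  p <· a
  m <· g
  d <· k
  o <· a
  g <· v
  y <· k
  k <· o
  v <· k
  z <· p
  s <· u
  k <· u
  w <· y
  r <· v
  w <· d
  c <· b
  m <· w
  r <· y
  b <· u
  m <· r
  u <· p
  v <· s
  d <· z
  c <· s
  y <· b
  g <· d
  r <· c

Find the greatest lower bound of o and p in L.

Common lower bounds of {o, p}: d, g, k, m, r, v, w, y.
The greatest among these is k.

k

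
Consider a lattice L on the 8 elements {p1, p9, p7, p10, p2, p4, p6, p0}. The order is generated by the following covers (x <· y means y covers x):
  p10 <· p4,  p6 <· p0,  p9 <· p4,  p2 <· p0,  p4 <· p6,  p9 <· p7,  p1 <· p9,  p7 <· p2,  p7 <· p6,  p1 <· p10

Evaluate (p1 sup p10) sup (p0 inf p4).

p1 ∨ p10 = p10
p0 ∧ p4 = p4
p10 ∨ p4 = p4

p4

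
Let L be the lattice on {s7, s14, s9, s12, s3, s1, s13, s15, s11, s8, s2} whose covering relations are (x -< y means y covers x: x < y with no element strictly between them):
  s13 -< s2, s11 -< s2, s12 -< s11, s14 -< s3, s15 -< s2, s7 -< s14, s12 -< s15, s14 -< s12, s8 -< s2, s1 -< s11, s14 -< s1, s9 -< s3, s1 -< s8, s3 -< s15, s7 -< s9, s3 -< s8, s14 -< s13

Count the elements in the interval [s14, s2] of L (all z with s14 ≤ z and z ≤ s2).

9

The interval [s14, s2] = {s1, s11, s12, s13, s14, s15, s2, s3, s8}, which has 9 elements.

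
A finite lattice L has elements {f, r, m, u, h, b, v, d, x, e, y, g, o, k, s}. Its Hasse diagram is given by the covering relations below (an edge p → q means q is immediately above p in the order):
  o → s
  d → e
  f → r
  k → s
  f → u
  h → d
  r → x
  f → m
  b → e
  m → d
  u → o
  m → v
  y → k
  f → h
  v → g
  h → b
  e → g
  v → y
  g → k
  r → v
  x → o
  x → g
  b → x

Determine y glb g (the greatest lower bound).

Common lower bounds of {y, g}: f, m, r, v.
The greatest among these is v.

v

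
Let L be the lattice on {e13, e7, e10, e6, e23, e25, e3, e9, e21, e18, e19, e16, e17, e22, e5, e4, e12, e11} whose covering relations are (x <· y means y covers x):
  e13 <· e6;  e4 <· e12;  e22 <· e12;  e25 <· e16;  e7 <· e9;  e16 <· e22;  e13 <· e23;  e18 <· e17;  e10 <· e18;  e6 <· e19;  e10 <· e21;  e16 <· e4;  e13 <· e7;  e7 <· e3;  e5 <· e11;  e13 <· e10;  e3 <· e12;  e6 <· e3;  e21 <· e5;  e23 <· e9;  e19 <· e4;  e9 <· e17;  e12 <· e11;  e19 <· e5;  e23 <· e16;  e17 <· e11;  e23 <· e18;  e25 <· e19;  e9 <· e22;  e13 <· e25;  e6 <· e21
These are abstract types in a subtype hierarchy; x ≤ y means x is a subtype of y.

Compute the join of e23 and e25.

e16

Common upper bounds of {e23, e25}: e11, e12, e16, e22, e4.
The least among these is e16.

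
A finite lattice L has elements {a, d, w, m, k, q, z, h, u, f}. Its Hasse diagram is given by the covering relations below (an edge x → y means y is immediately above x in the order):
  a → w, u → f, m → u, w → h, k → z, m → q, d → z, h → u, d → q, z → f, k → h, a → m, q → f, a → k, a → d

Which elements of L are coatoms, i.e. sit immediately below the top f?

The coatoms are exactly the elements covered by f: q, u, z.

q, u, z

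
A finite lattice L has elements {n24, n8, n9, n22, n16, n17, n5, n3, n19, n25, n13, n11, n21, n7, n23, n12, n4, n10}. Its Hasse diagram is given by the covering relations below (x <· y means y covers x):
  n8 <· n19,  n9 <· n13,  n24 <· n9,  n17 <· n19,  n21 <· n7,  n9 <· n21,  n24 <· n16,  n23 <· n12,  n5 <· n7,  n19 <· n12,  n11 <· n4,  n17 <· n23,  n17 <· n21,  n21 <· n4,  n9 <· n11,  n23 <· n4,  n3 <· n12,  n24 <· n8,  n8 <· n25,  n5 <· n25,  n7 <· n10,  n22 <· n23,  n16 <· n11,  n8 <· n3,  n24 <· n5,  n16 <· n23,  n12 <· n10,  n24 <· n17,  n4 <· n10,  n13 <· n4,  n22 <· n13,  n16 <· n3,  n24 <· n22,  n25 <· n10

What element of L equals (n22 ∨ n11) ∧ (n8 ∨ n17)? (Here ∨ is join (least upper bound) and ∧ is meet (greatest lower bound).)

n22 ∨ n11 = n4
n8 ∨ n17 = n19
n4 ∧ n19 = n17

n17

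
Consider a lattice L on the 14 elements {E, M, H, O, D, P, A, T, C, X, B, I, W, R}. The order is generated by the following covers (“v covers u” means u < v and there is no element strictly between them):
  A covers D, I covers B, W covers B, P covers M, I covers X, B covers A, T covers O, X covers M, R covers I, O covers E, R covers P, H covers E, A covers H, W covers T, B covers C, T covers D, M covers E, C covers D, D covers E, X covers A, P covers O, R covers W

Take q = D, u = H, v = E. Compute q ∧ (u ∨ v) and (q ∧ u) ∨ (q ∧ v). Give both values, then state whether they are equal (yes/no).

E; E; yes

u ∨ v = H, so q ∧ (u ∨ v) = D ∧ H = E.
q ∧ u = E and q ∧ v = E, so (q ∧ u) ∨ (q ∧ v) = E ∨ E = E.
Equal: yes.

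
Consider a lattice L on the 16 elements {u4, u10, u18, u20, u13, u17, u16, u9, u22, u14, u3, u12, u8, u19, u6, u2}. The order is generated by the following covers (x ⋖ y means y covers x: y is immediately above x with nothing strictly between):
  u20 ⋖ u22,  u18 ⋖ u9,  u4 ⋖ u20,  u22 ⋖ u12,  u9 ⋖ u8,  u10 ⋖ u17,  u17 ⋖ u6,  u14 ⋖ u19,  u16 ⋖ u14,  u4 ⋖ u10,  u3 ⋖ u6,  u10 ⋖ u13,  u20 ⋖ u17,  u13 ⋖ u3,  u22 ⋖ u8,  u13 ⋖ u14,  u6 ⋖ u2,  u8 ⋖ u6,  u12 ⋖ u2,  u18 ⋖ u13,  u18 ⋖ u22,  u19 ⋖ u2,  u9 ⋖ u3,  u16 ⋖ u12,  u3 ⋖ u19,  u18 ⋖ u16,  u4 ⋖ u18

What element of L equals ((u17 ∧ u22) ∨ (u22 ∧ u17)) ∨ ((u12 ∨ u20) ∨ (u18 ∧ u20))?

u17 ∧ u22 = u20
u22 ∧ u17 = u20
u20 ∨ u20 = u20
u12 ∨ u20 = u12
u18 ∧ u20 = u4
u12 ∨ u4 = u12
u20 ∨ u12 = u12

u12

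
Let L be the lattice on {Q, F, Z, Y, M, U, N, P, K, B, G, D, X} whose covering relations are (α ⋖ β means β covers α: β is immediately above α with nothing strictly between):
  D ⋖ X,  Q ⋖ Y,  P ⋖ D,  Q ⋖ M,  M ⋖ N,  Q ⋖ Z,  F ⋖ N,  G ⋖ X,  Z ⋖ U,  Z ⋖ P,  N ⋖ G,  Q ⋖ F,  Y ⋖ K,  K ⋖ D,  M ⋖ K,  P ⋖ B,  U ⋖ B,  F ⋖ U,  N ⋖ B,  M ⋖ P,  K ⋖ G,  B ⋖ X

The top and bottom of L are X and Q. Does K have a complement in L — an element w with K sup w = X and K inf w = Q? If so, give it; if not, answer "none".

Need w with K ∨ w = X and K ∧ w = Q.
Checking each element gives: U.

U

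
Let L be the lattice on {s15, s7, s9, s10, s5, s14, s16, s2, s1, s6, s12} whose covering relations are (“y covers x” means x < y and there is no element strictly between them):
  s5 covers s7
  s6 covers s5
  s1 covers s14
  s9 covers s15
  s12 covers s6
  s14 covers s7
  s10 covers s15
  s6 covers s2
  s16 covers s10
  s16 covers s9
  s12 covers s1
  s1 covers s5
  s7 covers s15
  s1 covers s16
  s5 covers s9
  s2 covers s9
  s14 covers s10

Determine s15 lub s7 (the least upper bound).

Common upper bounds of {s15, s7}: s1, s12, s14, s5, s6, s7.
The least among these is s7.

s7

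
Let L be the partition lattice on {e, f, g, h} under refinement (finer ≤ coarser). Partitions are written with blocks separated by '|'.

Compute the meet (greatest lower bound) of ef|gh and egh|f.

The meet (common refinement) of ef|gh and egh|f intersects blocks pairwise, giving e|f|gh.

e|f|gh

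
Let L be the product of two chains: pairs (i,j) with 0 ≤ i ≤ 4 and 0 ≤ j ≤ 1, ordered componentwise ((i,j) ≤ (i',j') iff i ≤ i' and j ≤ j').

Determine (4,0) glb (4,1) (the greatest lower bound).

Common lower bounds of {(4,0), (4,1)}: (0,0), (1,0), (2,0), (3,0), (4,0).
The greatest among these is (4,0).

(4,0)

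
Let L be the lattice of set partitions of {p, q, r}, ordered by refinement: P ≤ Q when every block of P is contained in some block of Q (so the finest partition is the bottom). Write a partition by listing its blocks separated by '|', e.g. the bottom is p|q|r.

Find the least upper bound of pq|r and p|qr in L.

Common upper bounds of {pq|r, p|qr}: pqr.
The least among these is pqr.

pqr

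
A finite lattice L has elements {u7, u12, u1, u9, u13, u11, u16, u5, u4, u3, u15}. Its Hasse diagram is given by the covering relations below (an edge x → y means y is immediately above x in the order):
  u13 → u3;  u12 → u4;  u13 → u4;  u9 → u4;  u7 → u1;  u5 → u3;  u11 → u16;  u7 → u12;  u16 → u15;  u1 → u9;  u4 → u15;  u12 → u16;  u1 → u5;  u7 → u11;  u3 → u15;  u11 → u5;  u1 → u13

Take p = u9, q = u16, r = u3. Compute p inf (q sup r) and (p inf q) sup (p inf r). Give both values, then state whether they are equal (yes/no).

q sup r = u15, so p inf (q sup r) = u9 inf u15 = u9.
p inf q = u7 and p inf r = u1, so (p inf q) sup (p inf r) = u7 sup u1 = u1.
Equal: no.

u9; u1; no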